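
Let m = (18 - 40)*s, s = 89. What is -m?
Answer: 1958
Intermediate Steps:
m = -1958 (m = (18 - 40)*89 = -22*89 = -1958)
-m = -1*(-1958) = 1958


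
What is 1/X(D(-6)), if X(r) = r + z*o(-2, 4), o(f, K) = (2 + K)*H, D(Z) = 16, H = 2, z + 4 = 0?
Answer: -1/32 ≈ -0.031250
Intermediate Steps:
z = -4 (z = -4 + 0 = -4)
o(f, K) = 4 + 2*K (o(f, K) = (2 + K)*2 = 4 + 2*K)
X(r) = -48 + r (X(r) = r - 4*(4 + 2*4) = r - 4*(4 + 8) = r - 4*12 = r - 48 = -48 + r)
1/X(D(-6)) = 1/(-48 + 16) = 1/(-32) = -1/32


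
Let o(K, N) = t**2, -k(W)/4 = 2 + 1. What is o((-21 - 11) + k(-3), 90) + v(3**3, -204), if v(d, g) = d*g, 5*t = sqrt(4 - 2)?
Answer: -137698/25 ≈ -5507.9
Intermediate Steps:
k(W) = -12 (k(W) = -4*(2 + 1) = -4*3 = -12)
t = sqrt(2)/5 (t = sqrt(4 - 2)/5 = sqrt(2)/5 ≈ 0.28284)
o(K, N) = 2/25 (o(K, N) = (sqrt(2)/5)**2 = 2/25)
o((-21 - 11) + k(-3), 90) + v(3**3, -204) = 2/25 + 3**3*(-204) = 2/25 + 27*(-204) = 2/25 - 5508 = -137698/25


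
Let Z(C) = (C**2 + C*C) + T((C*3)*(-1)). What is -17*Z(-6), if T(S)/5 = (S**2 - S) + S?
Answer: -28764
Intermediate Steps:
T(S) = 5*S**2 (T(S) = 5*((S**2 - S) + S) = 5*S**2)
Z(C) = 47*C**2 (Z(C) = (C**2 + C*C) + 5*((C*3)*(-1))**2 = (C**2 + C**2) + 5*((3*C)*(-1))**2 = 2*C**2 + 5*(-3*C)**2 = 2*C**2 + 5*(9*C**2) = 2*C**2 + 45*C**2 = 47*C**2)
-17*Z(-6) = -799*(-6)**2 = -799*36 = -17*1692 = -28764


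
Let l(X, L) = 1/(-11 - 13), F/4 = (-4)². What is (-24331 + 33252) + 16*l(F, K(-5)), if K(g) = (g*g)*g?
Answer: 26761/3 ≈ 8920.3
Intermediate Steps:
K(g) = g³ (K(g) = g²*g = g³)
F = 64 (F = 4*(-4)² = 4*16 = 64)
l(X, L) = -1/24 (l(X, L) = 1/(-24) = -1/24)
(-24331 + 33252) + 16*l(F, K(-5)) = (-24331 + 33252) + 16*(-1/24) = 8921 - ⅔ = 26761/3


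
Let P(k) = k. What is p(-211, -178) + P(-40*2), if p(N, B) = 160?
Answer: 80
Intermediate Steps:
p(-211, -178) + P(-40*2) = 160 - 40*2 = 160 - 80 = 80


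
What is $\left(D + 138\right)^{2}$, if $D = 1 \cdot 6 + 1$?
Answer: $21025$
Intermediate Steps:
$D = 7$ ($D = 6 + 1 = 7$)
$\left(D + 138\right)^{2} = \left(7 + 138\right)^{2} = 145^{2} = 21025$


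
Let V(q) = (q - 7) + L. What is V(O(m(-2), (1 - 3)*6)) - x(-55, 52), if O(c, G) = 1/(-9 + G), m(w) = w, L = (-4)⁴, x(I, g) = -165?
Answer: 8693/21 ≈ 413.95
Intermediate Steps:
L = 256
V(q) = 249 + q (V(q) = (q - 7) + 256 = (-7 + q) + 256 = 249 + q)
V(O(m(-2), (1 - 3)*6)) - x(-55, 52) = (249 + 1/(-9 + (1 - 3)*6)) - 1*(-165) = (249 + 1/(-9 - 2*6)) + 165 = (249 + 1/(-9 - 12)) + 165 = (249 + 1/(-21)) + 165 = (249 - 1/21) + 165 = 5228/21 + 165 = 8693/21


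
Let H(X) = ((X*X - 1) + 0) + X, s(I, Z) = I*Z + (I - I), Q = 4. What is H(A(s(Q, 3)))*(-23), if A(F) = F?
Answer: -3565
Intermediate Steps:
s(I, Z) = I*Z (s(I, Z) = I*Z + 0 = I*Z)
H(X) = -1 + X + X² (H(X) = ((X² - 1) + 0) + X = ((-1 + X²) + 0) + X = (-1 + X²) + X = -1 + X + X²)
H(A(s(Q, 3)))*(-23) = (-1 + 4*3 + (4*3)²)*(-23) = (-1 + 12 + 12²)*(-23) = (-1 + 12 + 144)*(-23) = 155*(-23) = -3565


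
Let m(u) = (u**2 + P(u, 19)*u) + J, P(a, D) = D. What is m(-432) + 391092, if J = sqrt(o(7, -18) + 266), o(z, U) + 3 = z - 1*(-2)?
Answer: 569508 + 4*sqrt(17) ≈ 5.6952e+5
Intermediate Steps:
o(z, U) = -1 + z (o(z, U) = -3 + (z - 1*(-2)) = -3 + (z + 2) = -3 + (2 + z) = -1 + z)
J = 4*sqrt(17) (J = sqrt((-1 + 7) + 266) = sqrt(6 + 266) = sqrt(272) = 4*sqrt(17) ≈ 16.492)
m(u) = u**2 + 4*sqrt(17) + 19*u (m(u) = (u**2 + 19*u) + 4*sqrt(17) = u**2 + 4*sqrt(17) + 19*u)
m(-432) + 391092 = ((-432)**2 + 4*sqrt(17) + 19*(-432)) + 391092 = (186624 + 4*sqrt(17) - 8208) + 391092 = (178416 + 4*sqrt(17)) + 391092 = 569508 + 4*sqrt(17)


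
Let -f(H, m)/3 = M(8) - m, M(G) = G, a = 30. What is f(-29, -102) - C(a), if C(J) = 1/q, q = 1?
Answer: -331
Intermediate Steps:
C(J) = 1 (C(J) = 1/1 = 1)
f(H, m) = -24 + 3*m (f(H, m) = -3*(8 - m) = -24 + 3*m)
f(-29, -102) - C(a) = (-24 + 3*(-102)) - 1*1 = (-24 - 306) - 1 = -330 - 1 = -331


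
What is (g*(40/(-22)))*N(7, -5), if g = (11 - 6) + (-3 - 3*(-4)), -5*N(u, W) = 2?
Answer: 112/11 ≈ 10.182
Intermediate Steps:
N(u, W) = -⅖ (N(u, W) = -⅕*2 = -⅖)
g = 14 (g = 5 + (-3 + 12) = 5 + 9 = 14)
(g*(40/(-22)))*N(7, -5) = (14*(40/(-22)))*(-⅖) = (14*(40*(-1/22)))*(-⅖) = (14*(-20/11))*(-⅖) = -280/11*(-⅖) = 112/11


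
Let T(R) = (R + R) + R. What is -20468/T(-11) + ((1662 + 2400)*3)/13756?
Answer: 140979973/226974 ≈ 621.13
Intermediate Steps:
T(R) = 3*R (T(R) = 2*R + R = 3*R)
-20468/T(-11) + ((1662 + 2400)*3)/13756 = -20468/(3*(-11)) + ((1662 + 2400)*3)/13756 = -20468/(-33) + (4062*3)*(1/13756) = -20468*(-1/33) + 12186*(1/13756) = 20468/33 + 6093/6878 = 140979973/226974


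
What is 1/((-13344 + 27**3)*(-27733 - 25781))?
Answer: -1/339225246 ≈ -2.9479e-9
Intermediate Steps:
1/((-13344 + 27**3)*(-27733 - 25781)) = 1/((-13344 + 19683)*(-53514)) = -1/53514/6339 = (1/6339)*(-1/53514) = -1/339225246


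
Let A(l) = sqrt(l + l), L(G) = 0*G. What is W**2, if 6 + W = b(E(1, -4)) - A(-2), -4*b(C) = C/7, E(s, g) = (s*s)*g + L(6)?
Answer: 1485/49 + 164*I/7 ≈ 30.306 + 23.429*I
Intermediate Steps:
L(G) = 0
E(s, g) = g*s**2 (E(s, g) = (s*s)*g + 0 = s**2*g + 0 = g*s**2 + 0 = g*s**2)
A(l) = sqrt(2)*sqrt(l) (A(l) = sqrt(2*l) = sqrt(2)*sqrt(l))
b(C) = -C/28 (b(C) = -C/(4*7) = -C/28)
W = -41/7 - 2*I (W = -6 + (-(-1)*1**2/7 - sqrt(2)*sqrt(-2)) = -6 + (-(-1)/7 - sqrt(2)*I*sqrt(2)) = -6 + (-1/28*(-4) - 2*I) = -6 + (1/7 - 2*I) = -41/7 - 2*I ≈ -5.8571 - 2.0*I)
W**2 = (-41/7 - 2*I)**2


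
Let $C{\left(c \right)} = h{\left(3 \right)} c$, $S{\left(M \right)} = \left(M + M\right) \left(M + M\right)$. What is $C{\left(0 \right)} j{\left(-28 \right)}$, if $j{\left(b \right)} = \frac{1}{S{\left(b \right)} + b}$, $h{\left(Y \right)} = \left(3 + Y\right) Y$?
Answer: $0$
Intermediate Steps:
$h{\left(Y \right)} = Y \left(3 + Y\right)$
$S{\left(M \right)} = 4 M^{2}$ ($S{\left(M \right)} = 2 M 2 M = 4 M^{2}$)
$j{\left(b \right)} = \frac{1}{b + 4 b^{2}}$ ($j{\left(b \right)} = \frac{1}{4 b^{2} + b} = \frac{1}{b + 4 b^{2}}$)
$C{\left(c \right)} = 18 c$ ($C{\left(c \right)} = 3 \left(3 + 3\right) c = 3 \cdot 6 c = 18 c$)
$C{\left(0 \right)} j{\left(-28 \right)} = 18 \cdot 0 \frac{1}{\left(-28\right) \left(1 + 4 \left(-28\right)\right)} = 0 \left(- \frac{1}{28 \left(1 - 112\right)}\right) = 0 \left(- \frac{1}{28 \left(-111\right)}\right) = 0 \left(\left(- \frac{1}{28}\right) \left(- \frac{1}{111}\right)\right) = 0 \cdot \frac{1}{3108} = 0$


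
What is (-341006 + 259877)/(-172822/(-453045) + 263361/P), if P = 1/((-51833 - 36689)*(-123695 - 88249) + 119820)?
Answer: -36755087805/2238555786658689478882 ≈ -1.6419e-11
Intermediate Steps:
P = 1/18761826588 (P = 1/(-88522*(-211944) + 119820) = 1/(18761706768 + 119820) = 1/18761826588 ≈ 5.3300e-11)
(-341006 + 259877)/(-172822/(-453045) + 263361/P) = (-341006 + 259877)/(-172822/(-453045) + 263361/(1/18761826588)) = -81129/(-172822*(-1/453045) + 263361*18761826588) = -81129/(172822/453045 + 4941133412042268) = -81129/2238555786658689478882/453045 = -81129*453045/2238555786658689478882 = -36755087805/2238555786658689478882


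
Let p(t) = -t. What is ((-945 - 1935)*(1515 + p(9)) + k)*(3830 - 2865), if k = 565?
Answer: -4184929975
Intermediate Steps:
((-945 - 1935)*(1515 + p(9)) + k)*(3830 - 2865) = ((-945 - 1935)*(1515 - 1*9) + 565)*(3830 - 2865) = (-2880*(1515 - 9) + 565)*965 = (-2880*1506 + 565)*965 = (-4337280 + 565)*965 = -4336715*965 = -4184929975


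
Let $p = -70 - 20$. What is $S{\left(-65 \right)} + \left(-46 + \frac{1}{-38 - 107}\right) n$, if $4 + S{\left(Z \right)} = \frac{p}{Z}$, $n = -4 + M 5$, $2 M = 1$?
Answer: $\frac{250309}{3770} \approx 66.395$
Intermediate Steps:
$M = \frac{1}{2}$ ($M = \frac{1}{2} \cdot 1 = \frac{1}{2} \approx 0.5$)
$n = - \frac{3}{2}$ ($n = -4 + \frac{1}{2} \cdot 5 = -4 + \frac{5}{2} = - \frac{3}{2} \approx -1.5$)
$p = -90$
$S{\left(Z \right)} = -4 - \frac{90}{Z}$
$S{\left(-65 \right)} + \left(-46 + \frac{1}{-38 - 107}\right) n = \left(-4 - \frac{90}{-65}\right) + \left(-46 + \frac{1}{-38 - 107}\right) \left(- \frac{3}{2}\right) = \left(-4 - - \frac{18}{13}\right) + \left(-46 + \frac{1}{-145}\right) \left(- \frac{3}{2}\right) = \left(-4 + \frac{18}{13}\right) + \left(-46 - \frac{1}{145}\right) \left(- \frac{3}{2}\right) = - \frac{34}{13} - - \frac{20013}{290} = - \frac{34}{13} + \frac{20013}{290} = \frac{250309}{3770}$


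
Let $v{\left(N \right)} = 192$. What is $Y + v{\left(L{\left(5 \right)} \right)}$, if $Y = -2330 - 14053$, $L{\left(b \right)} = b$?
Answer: $-16191$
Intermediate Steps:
$Y = -16383$
$Y + v{\left(L{\left(5 \right)} \right)} = -16383 + 192 = -16191$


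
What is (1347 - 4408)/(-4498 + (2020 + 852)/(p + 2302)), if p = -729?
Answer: 4814953/7072482 ≈ 0.68080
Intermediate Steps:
(1347 - 4408)/(-4498 + (2020 + 852)/(p + 2302)) = (1347 - 4408)/(-4498 + (2020 + 852)/(-729 + 2302)) = -3061/(-4498 + 2872/1573) = -3061/(-7072482/1573) = -3061*(-1573/7072482) = 4814953/7072482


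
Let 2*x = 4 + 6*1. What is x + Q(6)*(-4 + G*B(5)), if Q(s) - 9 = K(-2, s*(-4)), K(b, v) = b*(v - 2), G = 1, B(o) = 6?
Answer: 127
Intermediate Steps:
K(b, v) = b*(-2 + v)
Q(s) = 13 + 8*s (Q(s) = 9 - 2*(-2 + s*(-4)) = 9 - 2*(-2 - 4*s) = 9 + (4 + 8*s) = 13 + 8*s)
x = 5 (x = (4 + 6*1)/2 = (4 + 6)/2 = (½)*10 = 5)
x + Q(6)*(-4 + G*B(5)) = 5 + (13 + 8*6)*(-4 + 1*6) = 5 + (13 + 48)*(-4 + 6) = 5 + 61*2 = 5 + 122 = 127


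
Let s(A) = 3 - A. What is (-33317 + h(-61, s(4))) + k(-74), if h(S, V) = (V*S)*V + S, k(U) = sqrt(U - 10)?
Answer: -33439 + 2*I*sqrt(21) ≈ -33439.0 + 9.1651*I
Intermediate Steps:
k(U) = sqrt(-10 + U)
h(S, V) = S + S*V**2 (h(S, V) = (S*V)*V + S = S*V**2 + S = S + S*V**2)
(-33317 + h(-61, s(4))) + k(-74) = (-33317 - 61*(1 + (3 - 1*4)**2)) + sqrt(-10 - 74) = (-33317 - 61*(1 + (3 - 4)**2)) + sqrt(-84) = (-33317 - 61*(1 + (-1)**2)) + 2*I*sqrt(21) = (-33317 - 61*(1 + 1)) + 2*I*sqrt(21) = (-33317 - 61*2) + 2*I*sqrt(21) = (-33317 - 122) + 2*I*sqrt(21) = -33439 + 2*I*sqrt(21)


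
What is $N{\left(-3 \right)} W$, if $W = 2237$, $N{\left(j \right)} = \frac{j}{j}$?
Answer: $2237$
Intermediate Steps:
$N{\left(j \right)} = 1$
$N{\left(-3 \right)} W = 1 \cdot 2237 = 2237$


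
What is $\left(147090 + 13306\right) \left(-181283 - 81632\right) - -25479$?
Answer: $-42170488861$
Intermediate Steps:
$\left(147090 + 13306\right) \left(-181283 - 81632\right) - -25479 = 160396 \left(-262915\right) + 25479 = -42170514340 + 25479 = -42170488861$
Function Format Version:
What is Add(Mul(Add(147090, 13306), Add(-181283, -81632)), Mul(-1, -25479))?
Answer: -42170488861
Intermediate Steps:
Add(Mul(Add(147090, 13306), Add(-181283, -81632)), Mul(-1, -25479)) = Add(Mul(160396, -262915), 25479) = Add(-42170514340, 25479) = -42170488861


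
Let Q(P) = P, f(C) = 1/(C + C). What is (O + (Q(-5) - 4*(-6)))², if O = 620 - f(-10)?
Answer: 163353961/400 ≈ 4.0839e+5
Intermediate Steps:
f(C) = 1/(2*C)
O = 12401/20 (O = 620 - 1/(2*(-10)) = 620 - (-1)/(2*10) = 620 - 1*(-1/20) = 620 + 1/20 = 12401/20 ≈ 620.05)
(O + (Q(-5) - 4*(-6)))² = (12401/20 + (-5 - 4*(-6)))² = (12401/20 + (-5 + 24))² = (12401/20 + 19)² = (12781/20)² = 163353961/400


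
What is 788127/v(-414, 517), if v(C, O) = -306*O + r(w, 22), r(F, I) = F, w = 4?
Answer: -788127/158198 ≈ -4.9819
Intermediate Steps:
v(C, O) = 4 - 306*O (v(C, O) = -306*O + 4 = 4 - 306*O)
788127/v(-414, 517) = 788127/(4 - 306*517) = 788127/(4 - 158202) = 788127/(-158198) = 788127*(-1/158198) = -788127/158198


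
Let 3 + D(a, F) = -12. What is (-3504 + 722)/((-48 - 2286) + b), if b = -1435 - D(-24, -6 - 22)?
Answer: 1391/1877 ≈ 0.74108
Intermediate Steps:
D(a, F) = -15 (D(a, F) = -3 - 12 = -15)
b = -1420 (b = -1435 - 1*(-15) = -1435 + 15 = -1420)
(-3504 + 722)/((-48 - 2286) + b) = (-3504 + 722)/((-48 - 2286) - 1420) = -2782/(-2334 - 1420) = -2782/(-3754) = -2782*(-1/3754) = 1391/1877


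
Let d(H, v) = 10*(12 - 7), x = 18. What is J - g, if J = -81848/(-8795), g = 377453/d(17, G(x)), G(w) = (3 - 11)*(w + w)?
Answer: -663121347/87950 ≈ -7539.8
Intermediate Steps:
G(w) = -16*w
d(H, v) = 50 (d(H, v) = 10*5 = 50)
g = 377453/50 ≈ 7549.1
J = 81848/8795 (J = -81848*(-1/8795) = 81848/8795 ≈ 9.3062)
J - g = 81848/8795 - 1*377453/50 = 81848/8795 - 377453/50 = -663121347/87950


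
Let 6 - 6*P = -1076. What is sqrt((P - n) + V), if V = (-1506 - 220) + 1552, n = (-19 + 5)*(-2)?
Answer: I*sqrt(195)/3 ≈ 4.6547*I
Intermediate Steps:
P = 541/3 (P = 1 - 1/6*(-1076) = 1 + 538/3 = 541/3 ≈ 180.33)
n = 28 (n = -14*(-2) = 28)
V = -174 (V = -1726 + 1552 = -174)
sqrt((P - n) + V) = sqrt((541/3 - 1*28) - 174) = sqrt((541/3 - 28) - 174) = sqrt(457/3 - 174) = sqrt(-65/3) = I*sqrt(195)/3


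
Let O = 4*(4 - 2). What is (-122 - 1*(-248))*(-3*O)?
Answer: -3024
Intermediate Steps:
O = 8 (O = 4*2 = 8)
(-122 - 1*(-248))*(-3*O) = (-122 - 1*(-248))*(-3*8) = (-122 + 248)*(-24) = 126*(-24) = -3024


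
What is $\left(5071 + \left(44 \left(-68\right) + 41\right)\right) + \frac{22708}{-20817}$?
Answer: $\frac{44109332}{20817} \approx 2118.9$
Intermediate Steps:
$\left(5071 + \left(44 \left(-68\right) + 41\right)\right) + \frac{22708}{-20817} = \left(5071 + \left(-2992 + 41\right)\right) + 22708 \left(- \frac{1}{20817}\right) = \left(5071 - 2951\right) - \frac{22708}{20817} = 2120 - \frac{22708}{20817} = \frac{44109332}{20817}$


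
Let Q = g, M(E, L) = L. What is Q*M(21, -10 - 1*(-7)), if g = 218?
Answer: -654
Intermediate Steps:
Q = 218
Q*M(21, -10 - 1*(-7)) = 218*(-10 - 1*(-7)) = 218*(-10 + 7) = 218*(-3) = -654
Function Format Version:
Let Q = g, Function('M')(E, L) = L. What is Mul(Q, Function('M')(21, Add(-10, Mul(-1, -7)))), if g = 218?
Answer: -654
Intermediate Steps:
Q = 218
Mul(Q, Function('M')(21, Add(-10, Mul(-1, -7)))) = Mul(218, Add(-10, Mul(-1, -7))) = Mul(218, Add(-10, 7)) = Mul(218, -3) = -654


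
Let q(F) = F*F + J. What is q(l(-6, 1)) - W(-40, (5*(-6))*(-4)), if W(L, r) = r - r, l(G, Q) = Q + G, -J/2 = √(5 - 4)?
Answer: 23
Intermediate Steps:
J = -2 (J = -2*√(5 - 4) = -2*√1 = -2*1 = -2)
l(G, Q) = G + Q
W(L, r) = 0
q(F) = -2 + F² (q(F) = F*F - 2 = F² - 2 = -2 + F²)
q(l(-6, 1)) - W(-40, (5*(-6))*(-4)) = (-2 + (-6 + 1)²) - 1*0 = (-2 + (-5)²) + 0 = (-2 + 25) + 0 = 23 + 0 = 23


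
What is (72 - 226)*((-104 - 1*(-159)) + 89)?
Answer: -22176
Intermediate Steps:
(72 - 226)*((-104 - 1*(-159)) + 89) = -154*((-104 + 159) + 89) = -154*(55 + 89) = -154*144 = -22176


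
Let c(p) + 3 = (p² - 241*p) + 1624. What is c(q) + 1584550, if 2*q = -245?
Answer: 6522799/4 ≈ 1.6307e+6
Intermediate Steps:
q = -245/2 (q = (½)*(-245) = -245/2 ≈ -122.50)
c(p) = 1621 + p² - 241*p (c(p) = -3 + ((p² - 241*p) + 1624) = -3 + (1624 + p² - 241*p) = 1621 + p² - 241*p)
c(q) + 1584550 = (1621 + (-245/2)² - 241*(-245/2)) + 1584550 = (1621 + 60025/4 + 59045/2) + 1584550 = 184599/4 + 1584550 = 6522799/4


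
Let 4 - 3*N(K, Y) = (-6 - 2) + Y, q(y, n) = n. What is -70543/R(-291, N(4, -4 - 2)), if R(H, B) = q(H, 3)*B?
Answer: -70543/18 ≈ -3919.1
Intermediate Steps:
N(K, Y) = 4 - Y/3 (N(K, Y) = 4/3 - ((-6 - 2) + Y)/3 = 4/3 - (-8 + Y)/3 = 4/3 + (8/3 - Y/3) = 4 - Y/3)
R(H, B) = 3*B
-70543/R(-291, N(4, -4 - 2)) = -70543*1/(3*(4 - (-4 - 2)/3)) = -70543*1/(3*(4 - ⅓*(-6))) = -70543*1/(3*(4 + 2)) = -70543/(3*6) = -70543/18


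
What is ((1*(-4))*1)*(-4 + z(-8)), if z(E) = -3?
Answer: 28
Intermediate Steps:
((1*(-4))*1)*(-4 + z(-8)) = ((1*(-4))*1)*(-4 - 3) = -4*1*(-7) = -4*(-7) = 28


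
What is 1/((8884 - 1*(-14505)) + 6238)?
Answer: 1/29627 ≈ 3.3753e-5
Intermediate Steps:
1/((8884 - 1*(-14505)) + 6238) = 1/((8884 + 14505) + 6238) = 1/(23389 + 6238) = 1/29627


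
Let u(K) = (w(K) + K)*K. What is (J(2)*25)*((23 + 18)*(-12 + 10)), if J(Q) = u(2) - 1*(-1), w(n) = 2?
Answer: -18450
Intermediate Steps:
u(K) = K*(2 + K) (u(K) = (2 + K)*K = K*(2 + K))
J(Q) = 9 (J(Q) = 2*(2 + 2) - 1*(-1) = 2*4 + 1 = 8 + 1 = 9)
(J(2)*25)*((23 + 18)*(-12 + 10)) = (9*25)*((23 + 18)*(-12 + 10)) = 225*(41*(-2)) = 225*(-82) = -18450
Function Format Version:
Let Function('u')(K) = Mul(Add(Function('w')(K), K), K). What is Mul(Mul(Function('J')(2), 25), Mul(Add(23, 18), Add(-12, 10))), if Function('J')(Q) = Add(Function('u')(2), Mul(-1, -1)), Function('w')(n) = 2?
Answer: -18450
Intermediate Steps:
Function('u')(K) = Mul(K, Add(2, K)) (Function('u')(K) = Mul(Add(2, K), K) = Mul(K, Add(2, K)))
Function('J')(Q) = 9 (Function('J')(Q) = Add(Mul(2, Add(2, 2)), Mul(-1, -1)) = Add(Mul(2, 4), 1) = Add(8, 1) = 9)
Mul(Mul(Function('J')(2), 25), Mul(Add(23, 18), Add(-12, 10))) = Mul(Mul(9, 25), Mul(Add(23, 18), Add(-12, 10))) = Mul(225, Mul(41, -2)) = Mul(225, -82) = -18450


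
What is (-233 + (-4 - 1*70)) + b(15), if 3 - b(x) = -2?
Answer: -302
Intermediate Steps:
b(x) = 5 (b(x) = 3 - 1*(-2) = 3 + 2 = 5)
(-233 + (-4 - 1*70)) + b(15) = (-233 + (-4 - 1*70)) + 5 = (-233 + (-4 - 70)) + 5 = (-233 - 74) + 5 = -307 + 5 = -302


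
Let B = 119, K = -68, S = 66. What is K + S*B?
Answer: 7786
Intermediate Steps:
K + S*B = -68 + 66*119 = -68 + 7854 = 7786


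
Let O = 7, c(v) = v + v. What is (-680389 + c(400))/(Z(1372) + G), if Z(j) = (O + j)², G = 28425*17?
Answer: -679589/2384866 ≈ -0.28496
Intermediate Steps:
c(v) = 2*v
G = 483225
Z(j) = (7 + j)²
(-680389 + c(400))/(Z(1372) + G) = (-680389 + 2*400)/((7 + 1372)² + 483225) = (-680389 + 800)/(1379² + 483225) = -679589/(1901641 + 483225) = -679589/2384866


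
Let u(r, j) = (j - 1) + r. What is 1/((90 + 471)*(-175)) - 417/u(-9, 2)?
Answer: 40938967/785400 ≈ 52.125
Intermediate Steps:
u(r, j) = -1 + j + r (u(r, j) = (-1 + j) + r = -1 + j + r)
1/((90 + 471)*(-175)) - 417/u(-9, 2) = 1/((90 + 471)*(-175)) - 417/(-1 + 2 - 9) = -1/175/561 - 417/(-8) = (1/561)*(-1/175) - 417*(-⅛) = -1/98175 + 417/8 = 40938967/785400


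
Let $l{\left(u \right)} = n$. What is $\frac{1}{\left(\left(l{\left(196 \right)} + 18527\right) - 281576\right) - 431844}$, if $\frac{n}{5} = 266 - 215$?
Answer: $- \frac{1}{694638} \approx -1.4396 \cdot 10^{-6}$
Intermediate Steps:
$n = 255$ ($n = 5 \left(266 - 215\right) = 5 \cdot 51 = 255$)
$l{\left(u \right)} = 255$
$\frac{1}{\left(\left(l{\left(196 \right)} + 18527\right) - 281576\right) - 431844} = \frac{1}{\left(\left(255 + 18527\right) - 281576\right) - 431844} = \frac{1}{\left(18782 - 281576\right) - 431844} = \frac{1}{-262794 - 431844} = \frac{1}{-694638} = - \frac{1}{694638}$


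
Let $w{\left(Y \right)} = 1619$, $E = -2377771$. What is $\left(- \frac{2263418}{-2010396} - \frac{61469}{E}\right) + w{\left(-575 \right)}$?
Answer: $\frac{73063665313751}{45096804786} \approx 1620.2$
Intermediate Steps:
$\left(- \frac{2263418}{-2010396} - \frac{61469}{E}\right) + w{\left(-575 \right)} = \left(- \frac{2263418}{-2010396} - \frac{61469}{-2377771}\right) + 1619 = \left(\left(-2263418\right) \left(- \frac{1}{2010396}\right) - - \frac{61469}{2377771}\right) + 1619 = \left(\frac{21353}{18966} + \frac{61469}{2377771}\right) + 1619 = \frac{51938365217}{45096804786} + 1619 = \frac{73063665313751}{45096804786}$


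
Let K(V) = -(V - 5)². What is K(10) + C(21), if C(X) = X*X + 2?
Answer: 418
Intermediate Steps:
C(X) = 2 + X² (C(X) = X² + 2 = 2 + X²)
K(V) = -(-5 + V)²
K(10) + C(21) = -(-5 + 10)² + (2 + 21²) = -1*5² + (2 + 441) = -1*25 + 443 = -25 + 443 = 418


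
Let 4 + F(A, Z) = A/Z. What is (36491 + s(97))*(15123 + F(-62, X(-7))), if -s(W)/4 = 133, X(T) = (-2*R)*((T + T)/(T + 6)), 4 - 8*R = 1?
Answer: 1631629351/3 ≈ 5.4388e+8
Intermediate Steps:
R = 3/8 (R = ½ - ⅛*1 = ½ - ⅛ = 3/8 ≈ 0.37500)
X(T) = -3*T/(2*(6 + T)) (X(T) = (-2*3/8)*((T + T)/(T + 6)) = -3*2*T/(4*(6 + T)) = -3*T/(2*(6 + T)))
s(W) = -532 (s(W) = -4*133 = -532)
F(A, Z) = -4 + A/Z
(36491 + s(97))*(15123 + F(-62, X(-7))) = (36491 - 532)*(15123 + (-4 - 62/((-3*(-7)/(12 + 2*(-7)))))) = 35959*(15123 + (-4 - 62/((-3*(-7)/(12 - 14))))) = 35959*(15123 + (-4 - 62/((-3*(-7)/(-2))))) = 35959*(15123 + (-4 - 62/((-3*(-7)*(-½))))) = 35959*(15123 + (-4 - 62/(-21/2))) = 35959*(15123 + (-4 - 62*(-2/21))) = 35959*(15123 + (-4 + 124/21)) = 35959*(15123 + 40/21) = 35959*(317623/21) = 1631629351/3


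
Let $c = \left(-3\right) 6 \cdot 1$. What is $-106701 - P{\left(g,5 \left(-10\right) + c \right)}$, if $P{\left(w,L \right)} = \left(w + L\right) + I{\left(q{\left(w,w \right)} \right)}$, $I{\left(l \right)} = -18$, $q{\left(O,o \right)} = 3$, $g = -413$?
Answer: $-106202$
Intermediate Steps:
$c = -18$ ($c = \left(-18\right) 1 = -18$)
$P{\left(w,L \right)} = -18 + L + w$ ($P{\left(w,L \right)} = \left(w + L\right) - 18 = \left(L + w\right) - 18 = -18 + L + w$)
$-106701 - P{\left(g,5 \left(-10\right) + c \right)} = -106701 - \left(-18 + \left(5 \left(-10\right) - 18\right) - 413\right) = -106701 - \left(-18 - 68 - 413\right) = -106701 - -499 = -106701 + 499 = -106202$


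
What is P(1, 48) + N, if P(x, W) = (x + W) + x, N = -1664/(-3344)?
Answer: 10554/209 ≈ 50.498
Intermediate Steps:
N = 104/209 (N = -1664*(-1/3344) = 104/209 ≈ 0.49761)
P(x, W) = W + 2*x (P(x, W) = (W + x) + x = W + 2*x)
P(1, 48) + N = (48 + 2*1) + 104/209 = (48 + 2) + 104/209 = 50 + 104/209 = 10554/209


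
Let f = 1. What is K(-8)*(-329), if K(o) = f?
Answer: -329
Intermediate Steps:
K(o) = 1
K(-8)*(-329) = 1*(-329) = -329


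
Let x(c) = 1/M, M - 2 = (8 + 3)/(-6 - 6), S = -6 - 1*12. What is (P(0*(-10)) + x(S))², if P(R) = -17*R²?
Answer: 144/169 ≈ 0.85207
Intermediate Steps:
S = -18 (S = -6 - 12 = -18)
M = 13/12 (M = 2 + (8 + 3)/(-6 - 6) = 2 + 11/(-12) = 2 + 11*(-1/12) = 2 - 11/12 = 13/12 ≈ 1.0833)
x(c) = 12/13 (x(c) = 1/(13/12) = 12/13)
(P(0*(-10)) + x(S))² = (-17*(0*(-10))² + 12/13)² = (-17*0² + 12/13)² = (-17*0 + 12/13)² = (0 + 12/13)² = (12/13)² = 144/169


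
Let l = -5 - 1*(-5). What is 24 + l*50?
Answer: 24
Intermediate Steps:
l = 0 (l = -5 + 5 = 0)
24 + l*50 = 24 + 0*50 = 24 + 0 = 24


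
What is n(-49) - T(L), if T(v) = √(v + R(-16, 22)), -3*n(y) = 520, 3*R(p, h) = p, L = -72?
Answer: -520/3 - 2*I*√174/3 ≈ -173.33 - 8.7939*I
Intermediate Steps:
R(p, h) = p/3
n(y) = -520/3 (n(y) = -⅓*520 = -520/3)
T(v) = √(-16/3 + v) (T(v) = √(v + (⅓)*(-16)) = √(v - 16/3) = √(-16/3 + v))
n(-49) - T(L) = -520/3 - √(-48 + 9*(-72))/3 = -520/3 - √(-48 - 648)/3 = -520/3 - √(-696)/3 = -520/3 - 2*I*√174/3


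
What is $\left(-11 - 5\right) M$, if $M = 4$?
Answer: $-64$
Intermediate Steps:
$\left(-11 - 5\right) M = \left(-11 - 5\right) 4 = \left(-16\right) 4 = -64$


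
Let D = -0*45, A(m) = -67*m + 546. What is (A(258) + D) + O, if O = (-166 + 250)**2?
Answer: -9684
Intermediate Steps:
O = 7056 (O = 84**2 = 7056)
A(m) = 546 - 67*m
D = 0 (D = -1293*0 = 0)
(A(258) + D) + O = ((546 - 67*258) + 0) + 7056 = ((546 - 17286) + 0) + 7056 = (-16740 + 0) + 7056 = -16740 + 7056 = -9684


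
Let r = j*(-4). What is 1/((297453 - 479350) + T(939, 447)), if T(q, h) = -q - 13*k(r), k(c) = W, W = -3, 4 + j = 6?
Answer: -1/182797 ≈ -5.4706e-6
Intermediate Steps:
j = 2 (j = -4 + 6 = 2)
r = -8 (r = 2*(-4) = -8)
k(c) = -3
T(q, h) = 39 - q (T(q, h) = -q - 13*(-3) = -q + 39 = 39 - q)
1/((297453 - 479350) + T(939, 447)) = 1/((297453 - 479350) + (39 - 1*939)) = 1/(-181897 + (39 - 939)) = 1/(-181897 - 900) = 1/(-182797) = -1/182797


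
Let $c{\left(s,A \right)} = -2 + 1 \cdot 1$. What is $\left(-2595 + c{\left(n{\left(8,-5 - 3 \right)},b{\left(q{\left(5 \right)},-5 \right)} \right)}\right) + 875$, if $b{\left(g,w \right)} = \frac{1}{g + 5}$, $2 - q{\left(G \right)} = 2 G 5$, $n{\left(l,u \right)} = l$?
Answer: $-1721$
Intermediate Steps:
$q{\left(G \right)} = 2 - 10 G$ ($q{\left(G \right)} = 2 - 2 G 5 = 2 - 10 G$)
$b{\left(g,w \right)} = \frac{1}{5 + g}$
$c{\left(s,A \right)} = -1$ ($c{\left(s,A \right)} = -2 + 1 = -1$)
$\left(-2595 + c{\left(n{\left(8,-5 - 3 \right)},b{\left(q{\left(5 \right)},-5 \right)} \right)}\right) + 875 = \left(-2595 - 1\right) + 875 = -2596 + 875 = -1721$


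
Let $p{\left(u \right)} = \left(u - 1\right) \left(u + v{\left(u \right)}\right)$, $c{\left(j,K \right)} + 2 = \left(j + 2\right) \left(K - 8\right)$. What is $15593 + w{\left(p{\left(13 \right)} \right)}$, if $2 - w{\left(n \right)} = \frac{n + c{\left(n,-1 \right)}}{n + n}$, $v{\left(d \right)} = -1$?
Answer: $\frac{1123133}{72} \approx 15599.0$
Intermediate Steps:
$c{\left(j,K \right)} = -2 + \left(-8 + K\right) \left(2 + j\right)$ ($c{\left(j,K \right)} = -2 + \left(j + 2\right) \left(K - 8\right) = -2 + \left(2 + j\right) \left(-8 + K\right) = -2 + \left(-8 + K\right) \left(2 + j\right)$)
$p{\left(u \right)} = \left(-1 + u\right)^{2}$ ($p{\left(u \right)} = \left(u - 1\right) \left(u - 1\right) = \left(-1 + u\right) \left(-1 + u\right) = \left(-1 + u\right)^{2}$)
$w{\left(n \right)} = 2 - \frac{-20 - 8 n}{2 n}$ ($w{\left(n \right)} = 2 - \frac{n - \left(20 + 9 n\right)}{n + n} = 2 - \frac{n - \left(20 + 9 n\right)}{2 n} = 2 - \left(n - \left(20 + 9 n\right)\right) \frac{1}{2 n} = 2 - \left(-20 - 8 n\right) \frac{1}{2 n} = 2 - \frac{-20 - 8 n}{2 n}$)
$15593 + w{\left(p{\left(13 \right)} \right)} = 15593 + \left(6 + \frac{10}{1 + 13^{2} - 26}\right) = 15593 + \left(6 + \frac{10}{1 + 169 - 26}\right) = 15593 + \left(6 + \frac{10}{144}\right) = 15593 + \left(6 + 10 \cdot \frac{1}{144}\right) = 15593 + \left(6 + \frac{5}{72}\right) = 15593 + \frac{437}{72} = \frac{1123133}{72}$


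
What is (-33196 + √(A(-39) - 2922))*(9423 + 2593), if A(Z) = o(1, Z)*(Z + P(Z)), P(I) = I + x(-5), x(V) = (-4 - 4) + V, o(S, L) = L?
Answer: -398883136 + 12016*√627 ≈ -3.9858e+8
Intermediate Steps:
x(V) = -8 + V
P(I) = -13 + I (P(I) = I + (-8 - 5) = I - 13 = -13 + I)
A(Z) = Z*(-13 + 2*Z) (A(Z) = Z*(Z + (-13 + Z)) = Z*(-13 + 2*Z))
(-33196 + √(A(-39) - 2922))*(9423 + 2593) = (-33196 + √(-39*(-13 + 2*(-39)) - 2922))*(9423 + 2593) = (-33196 + √(-39*(-13 - 78) - 2922))*12016 = (-33196 + √(-39*(-91) - 2922))*12016 = (-33196 + √(3549 - 2922))*12016 = (-33196 + √627)*12016 = -398883136 + 12016*√627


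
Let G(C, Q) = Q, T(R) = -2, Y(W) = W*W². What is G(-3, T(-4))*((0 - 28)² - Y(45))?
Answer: 180682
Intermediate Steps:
Y(W) = W³
G(-3, T(-4))*((0 - 28)² - Y(45)) = -2*((0 - 28)² - 1*45³) = -2*((-28)² - 1*91125) = -2*(784 - 91125) = -2*(-90341) = 180682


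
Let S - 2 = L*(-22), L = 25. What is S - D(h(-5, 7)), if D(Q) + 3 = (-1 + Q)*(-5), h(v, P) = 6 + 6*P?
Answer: -310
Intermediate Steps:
D(Q) = 2 - 5*Q (D(Q) = -3 + (-1 + Q)*(-5) = -3 + (5 - 5*Q) = 2 - 5*Q)
S = -548 (S = 2 + 25*(-22) = 2 - 550 = -548)
S - D(h(-5, 7)) = -548 - (2 - 5*(6 + 6*7)) = -548 - (2 - 5*(6 + 42)) = -548 - (2 - 5*48) = -548 - (2 - 240) = -548 - 1*(-238) = -548 + 238 = -310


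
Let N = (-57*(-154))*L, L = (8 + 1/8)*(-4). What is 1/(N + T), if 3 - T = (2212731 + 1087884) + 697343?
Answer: -1/4283240 ≈ -2.3347e-7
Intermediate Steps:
L = -65/2 (L = (8 + ⅛)*(-4) = (65/8)*(-4) = -65/2 ≈ -32.500)
N = -285285 (N = -57*(-154)*(-65/2) = 8778*(-65/2) = -285285)
T = -3997955 (T = 3 - ((2212731 + 1087884) + 697343) = 3 - (3300615 + 697343) = 3 - 1*3997958 = 3 - 3997958 = -3997955)
1/(N + T) = 1/(-285285 - 3997955) = 1/(-4283240) = -1/4283240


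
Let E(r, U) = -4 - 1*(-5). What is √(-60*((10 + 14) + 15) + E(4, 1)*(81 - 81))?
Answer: 6*I*√65 ≈ 48.374*I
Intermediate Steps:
E(r, U) = 1 (E(r, U) = -4 + 5 = 1)
√(-60*((10 + 14) + 15) + E(4, 1)*(81 - 81)) = √(-60*((10 + 14) + 15) + 1*(81 - 81)) = √(-60*(24 + 15) + 1*0) = √(-60*39 + 0) = √(-2340 + 0) = √(-2340) = 6*I*√65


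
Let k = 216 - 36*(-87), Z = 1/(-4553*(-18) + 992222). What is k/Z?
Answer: 3596341248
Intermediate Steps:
Z = 1/1074176 (Z = 1/(81954 + 992222) = 1/1074176 ≈ 9.3095e-7)
k = 3348 (k = 216 + 3132 = 3348)
k/Z = 3348/(1/1074176) = 3348*1074176 = 3596341248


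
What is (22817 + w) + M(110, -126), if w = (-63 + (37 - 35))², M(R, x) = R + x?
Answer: 26522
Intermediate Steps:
w = 3721 (w = (-63 + 2)² = (-61)² = 3721)
(22817 + w) + M(110, -126) = (22817 + 3721) + (110 - 126) = 26538 - 16 = 26522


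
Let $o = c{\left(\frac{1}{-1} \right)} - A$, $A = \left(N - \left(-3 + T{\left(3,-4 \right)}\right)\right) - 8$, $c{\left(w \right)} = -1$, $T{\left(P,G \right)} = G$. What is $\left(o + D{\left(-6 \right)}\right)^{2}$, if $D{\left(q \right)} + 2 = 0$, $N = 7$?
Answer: $81$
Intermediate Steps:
$D{\left(q \right)} = -2$ ($D{\left(q \right)} = -2 + 0 = -2$)
$A = 6$ ($A = \left(7 + \left(3 - -4\right)\right) - 8 = \left(7 + \left(3 + 4\right)\right) - 8 = \left(7 + 7\right) - 8 = 14 - 8 = 6$)
$o = -7$ ($o = -1 - 6 = -7$)
$\left(o + D{\left(-6 \right)}\right)^{2} = \left(-7 - 2\right)^{2} = \left(-9\right)^{2} = 81$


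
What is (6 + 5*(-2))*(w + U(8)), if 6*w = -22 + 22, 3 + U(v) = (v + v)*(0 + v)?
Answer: -500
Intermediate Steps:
U(v) = -3 + 2*v**2 (U(v) = -3 + (v + v)*(0 + v) = -3 + (2*v)*v = -3 + 2*v**2)
w = 0 (w = (-22 + 22)/6 = (1/6)*0 = 0)
(6 + 5*(-2))*(w + U(8)) = (6 + 5*(-2))*(0 + (-3 + 2*8**2)) = (6 - 10)*(0 + (-3 + 2*64)) = -4*(0 + (-3 + 128)) = -4*(0 + 125) = -4*125 = -500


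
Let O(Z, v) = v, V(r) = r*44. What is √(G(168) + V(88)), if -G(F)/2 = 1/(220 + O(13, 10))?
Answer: √51207085/115 ≈ 62.225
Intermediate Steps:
V(r) = 44*r
G(F) = -1/115 (G(F) = -2/(220 + 10) = -2/230 = -2*1/230 = -1/115)
√(G(168) + V(88)) = √(-1/115 + 44*88) = √(-1/115 + 3872) = √(445279/115) = √51207085/115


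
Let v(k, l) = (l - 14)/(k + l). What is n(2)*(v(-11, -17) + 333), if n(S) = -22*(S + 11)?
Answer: -1337765/14 ≈ -95555.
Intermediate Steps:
n(S) = -242 - 22*S (n(S) = -22*(11 + S) = -242 - 22*S)
v(k, l) = (-14 + l)/(k + l)
n(2)*(v(-11, -17) + 333) = (-242 - 22*2)*((-14 - 17)/(-11 - 17) + 333) = (-242 - 44)*(-31/(-28) + 333) = -286*(-1/28*(-31) + 333) = -286*(31/28 + 333) = -286*9355/28 = -1337765/14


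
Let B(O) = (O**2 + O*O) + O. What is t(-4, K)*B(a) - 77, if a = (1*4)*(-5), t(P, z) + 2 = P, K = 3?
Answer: -4757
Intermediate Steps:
t(P, z) = -2 + P
a = -20 (a = 4*(-5) = -20)
B(O) = O + 2*O**2 (B(O) = (O**2 + O**2) + O = 2*O**2 + O = O + 2*O**2)
t(-4, K)*B(a) - 77 = (-2 - 4)*(-20*(1 + 2*(-20))) - 77 = -(-120)*(1 - 40) - 77 = -(-120)*(-39) - 77 = -6*780 - 77 = -4680 - 77 = -4757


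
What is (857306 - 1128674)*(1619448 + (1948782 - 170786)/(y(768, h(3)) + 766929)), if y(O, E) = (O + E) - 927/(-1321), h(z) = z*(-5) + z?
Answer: -37139092368545726088/84509401 ≈ -4.3947e+11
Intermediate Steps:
h(z) = -4*z (h(z) = -5*z + z = -4*z)
y(O, E) = 927/1321 + E + O (y(O, E) = (E + O) - 927*(-1/1321) = (E + O) + 927/1321 = 927/1321 + E + O)
(857306 - 1128674)*(1619448 + (1948782 - 170786)/(y(768, h(3)) + 766929)) = (857306 - 1128674)*(1619448 + (1948782 - 170786)/((927/1321 - 4*3 + 768) + 766929)) = -271368*(1619448 + 1777996/((927/1321 - 12 + 768) + 766929)) = -271368*(1619448 + 1777996/(999603/1321 + 766929)) = -271368*(1619448 + 1777996/(1014112812/1321)) = -271368*(1619448 + 1777996*(1321/1014112812)) = -271368*(1619448 + 587183179/253528203) = -271368*410576328475123/253528203 = -37139092368545726088/84509401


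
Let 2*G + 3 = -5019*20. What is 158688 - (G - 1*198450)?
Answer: 814659/2 ≈ 4.0733e+5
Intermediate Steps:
G = -100383/2 (G = -3/2 + (-5019*20)/2 = -3/2 + (½)*(-100380) = -3/2 - 50190 = -100383/2 ≈ -50192.)
158688 - (G - 1*198450) = 158688 - (-100383/2 - 1*198450) = 158688 - (-100383/2 - 198450) = 158688 - 1*(-497283/2) = 158688 + 497283/2 = 814659/2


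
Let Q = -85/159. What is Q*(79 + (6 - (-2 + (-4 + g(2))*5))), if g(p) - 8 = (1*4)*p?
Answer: -765/53 ≈ -14.434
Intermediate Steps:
Q = -85/159 (Q = -85*1/159 = -85/159 ≈ -0.53459)
g(p) = 8 + 4*p (g(p) = 8 + (1*4)*p = 8 + 4*p)
Q*(79 + (6 - (-2 + (-4 + g(2))*5))) = -85*(79 + (6 - (-2 + (-4 + (8 + 4*2))*5)))/159 = -85*(79 + (6 - (-2 + (-4 + (8 + 8))*5)))/159 = -85*(79 + (6 - (-2 + (-4 + 16)*5)))/159 = -85*(79 + (6 - (-2 + 12*5)))/159 = -85*(79 + (6 - (-2 + 60)))/159 = -85*(79 + (6 - 1*58))/159 = -85*(79 + (6 - 58))/159 = -85*(79 - 52)/159 = -85/159*27 = -765/53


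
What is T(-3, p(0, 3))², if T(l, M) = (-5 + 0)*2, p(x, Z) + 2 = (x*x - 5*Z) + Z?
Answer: 100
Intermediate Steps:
p(x, Z) = -2 + x² - 4*Z (p(x, Z) = -2 + ((x*x - 5*Z) + Z) = -2 + ((x² - 5*Z) + Z) = -2 + (x² - 4*Z) = -2 + x² - 4*Z)
T(l, M) = -10 (T(l, M) = -5*2 = -10)
T(-3, p(0, 3))² = (-10)² = 100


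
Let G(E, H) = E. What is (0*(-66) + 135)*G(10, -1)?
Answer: 1350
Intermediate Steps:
(0*(-66) + 135)*G(10, -1) = (0*(-66) + 135)*10 = (0 + 135)*10 = 135*10 = 1350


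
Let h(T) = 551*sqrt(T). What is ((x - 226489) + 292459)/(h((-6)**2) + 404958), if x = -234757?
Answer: -168787/408264 ≈ -0.41343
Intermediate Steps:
((x - 226489) + 292459)/(h((-6)**2) + 404958) = ((-234757 - 226489) + 292459)/(551*sqrt((-6)**2) + 404958) = (-461246 + 292459)/(551*sqrt(36) + 404958) = -168787/(551*6 + 404958) = -168787/(3306 + 404958) = -168787/408264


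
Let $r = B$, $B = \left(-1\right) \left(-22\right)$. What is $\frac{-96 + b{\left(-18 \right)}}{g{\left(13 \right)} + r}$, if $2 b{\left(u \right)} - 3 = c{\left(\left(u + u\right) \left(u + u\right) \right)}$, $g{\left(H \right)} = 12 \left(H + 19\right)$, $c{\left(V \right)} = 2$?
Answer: $- \frac{187}{812} \approx -0.2303$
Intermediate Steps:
$B = 22$
$r = 22$
$g{\left(H \right)} = 228 + 12 H$ ($g{\left(H \right)} = 12 \left(19 + H\right) = 228 + 12 H$)
$b{\left(u \right)} = \frac{5}{2}$ ($b{\left(u \right)} = \frac{3}{2} + \frac{1}{2} \cdot 2 = \frac{3}{2} + 1 = \frac{5}{2}$)
$\frac{-96 + b{\left(-18 \right)}}{g{\left(13 \right)} + r} = \frac{-96 + \frac{5}{2}}{\left(228 + 12 \cdot 13\right) + 22} = - \frac{187}{2 \left(\left(228 + 156\right) + 22\right)} = - \frac{187}{2 \left(384 + 22\right)} = - \frac{187}{2 \cdot 406} = \left(- \frac{187}{2}\right) \frac{1}{406} = - \frac{187}{812}$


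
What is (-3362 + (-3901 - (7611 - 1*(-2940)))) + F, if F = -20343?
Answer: -38157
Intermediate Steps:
(-3362 + (-3901 - (7611 - 1*(-2940)))) + F = (-3362 + (-3901 - (7611 - 1*(-2940)))) - 20343 = (-3362 + (-3901 - (7611 + 2940))) - 20343 = (-3362 + (-3901 - 1*10551)) - 20343 = (-3362 + (-3901 - 10551)) - 20343 = (-3362 - 14452) - 20343 = -17814 - 20343 = -38157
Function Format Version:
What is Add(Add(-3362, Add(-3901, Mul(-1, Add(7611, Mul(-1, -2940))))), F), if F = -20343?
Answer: -38157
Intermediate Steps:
Add(Add(-3362, Add(-3901, Mul(-1, Add(7611, Mul(-1, -2940))))), F) = Add(Add(-3362, Add(-3901, Mul(-1, Add(7611, Mul(-1, -2940))))), -20343) = Add(Add(-3362, Add(-3901, Mul(-1, Add(7611, 2940)))), -20343) = Add(Add(-3362, Add(-3901, Mul(-1, 10551))), -20343) = Add(Add(-3362, Add(-3901, -10551)), -20343) = Add(Add(-3362, -14452), -20343) = Add(-17814, -20343) = -38157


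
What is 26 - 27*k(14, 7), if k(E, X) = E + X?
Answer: -541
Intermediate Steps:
26 - 27*k(14, 7) = 26 - 27*(14 + 7) = 26 - 27*21 = 26 - 567 = -541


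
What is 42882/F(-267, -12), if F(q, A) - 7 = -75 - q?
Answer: 42882/199 ≈ 215.49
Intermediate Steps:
F(q, A) = -68 - q (F(q, A) = 7 + (-75 - q) = -68 - q)
42882/F(-267, -12) = 42882/(-68 - 1*(-267)) = 42882/(-68 + 267) = 42882/199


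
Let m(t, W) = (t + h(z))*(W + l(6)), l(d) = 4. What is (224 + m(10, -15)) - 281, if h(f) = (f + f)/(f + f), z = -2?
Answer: -178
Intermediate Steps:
h(f) = 1 (h(f) = (2*f)/((2*f)) = (2*f)*(1/(2*f)) = 1)
m(t, W) = (1 + t)*(4 + W) (m(t, W) = (t + 1)*(W + 4) = (1 + t)*(4 + W))
(224 + m(10, -15)) - 281 = (224 + (4 - 15 + 4*10 - 15*10)) - 281 = (224 + (4 - 15 + 40 - 150)) - 281 = (224 - 121) - 281 = 103 - 281 = -178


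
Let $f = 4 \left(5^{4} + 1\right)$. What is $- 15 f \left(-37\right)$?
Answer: $1389720$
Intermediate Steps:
$f = 2504$ ($f = 4 \left(625 + 1\right) = 4 \cdot 626 = 2504$)
$- 15 f \left(-37\right) = \left(-15\right) 2504 \left(-37\right) = \left(-37560\right) \left(-37\right) = 1389720$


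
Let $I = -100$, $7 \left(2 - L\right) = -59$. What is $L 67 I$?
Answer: $- \frac{489100}{7} \approx -69871.0$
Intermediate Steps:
$L = \frac{73}{7}$ ($L = 2 - - \frac{59}{7} = 2 + \frac{59}{7} = \frac{73}{7} \approx 10.429$)
$L 67 I = \frac{73}{7} \cdot 67 \left(-100\right) = \frac{4891}{7} \left(-100\right) = - \frac{489100}{7}$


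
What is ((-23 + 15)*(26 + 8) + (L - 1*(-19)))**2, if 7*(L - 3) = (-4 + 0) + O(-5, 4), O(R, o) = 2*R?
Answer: 63504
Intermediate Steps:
L = 1 (L = 3 + ((-4 + 0) + 2*(-5))/7 = 3 + (-4 - 10)/7 = 3 + (1/7)*(-14) = 3 - 2 = 1)
((-23 + 15)*(26 + 8) + (L - 1*(-19)))**2 = ((-23 + 15)*(26 + 8) + (1 - 1*(-19)))**2 = (-8*34 + (1 + 19))**2 = (-272 + 20)**2 = (-252)**2 = 63504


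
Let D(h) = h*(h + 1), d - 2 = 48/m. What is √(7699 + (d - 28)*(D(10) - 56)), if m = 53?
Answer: √17820031/53 ≈ 79.649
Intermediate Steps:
d = 154/53 (d = 2 + 48/53 = 154/53 ≈ 2.9057)
D(h) = h*(1 + h)
√(7699 + (d - 28)*(D(10) - 56)) = √(7699 + (154/53 - 28)*(10*(1 + 10) - 56)) = √(7699 - 1330*(10*11 - 56)/53) = √(7699 - 1330*(110 - 56)/53) = √(7699 - 1330/53*54) = √(7699 - 71820/53) = √(336227/53) = √17820031/53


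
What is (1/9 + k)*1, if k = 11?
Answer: 100/9 ≈ 11.111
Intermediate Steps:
(1/9 + k)*1 = (1/9 + 11)*1 = (⅑ + 11)*1 = (100/9)*1 = 100/9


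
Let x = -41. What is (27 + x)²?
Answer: 196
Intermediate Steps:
(27 + x)² = (27 - 41)² = (-14)² = 196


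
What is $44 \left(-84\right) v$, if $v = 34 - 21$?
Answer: $-48048$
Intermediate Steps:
$v = 13$ ($v = 34 - 21 = 13$)
$44 \left(-84\right) v = 44 \left(-84\right) 13 = \left(-3696\right) 13 = -48048$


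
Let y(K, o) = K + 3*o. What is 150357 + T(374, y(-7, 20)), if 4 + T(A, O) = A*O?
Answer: 170175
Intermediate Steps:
T(A, O) = -4 + A*O
150357 + T(374, y(-7, 20)) = 150357 + (-4 + 374*(-7 + 3*20)) = 150357 + (-4 + 374*(-7 + 60)) = 150357 + (-4 + 374*53) = 150357 + (-4 + 19822) = 150357 + 19818 = 170175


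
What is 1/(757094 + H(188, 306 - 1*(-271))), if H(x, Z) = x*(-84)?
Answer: 1/741302 ≈ 1.3490e-6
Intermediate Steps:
H(x, Z) = -84*x
1/(757094 + H(188, 306 - 1*(-271))) = 1/(757094 - 84*188) = 1/(757094 - 15792) = 1/741302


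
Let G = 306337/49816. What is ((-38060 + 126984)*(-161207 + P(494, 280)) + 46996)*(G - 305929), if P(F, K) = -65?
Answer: 54638317497919078341/12454 ≈ 4.3872e+15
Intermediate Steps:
G = 306337/49816 (G = 306337*(1/49816) = 306337/49816 ≈ 6.1494)
((-38060 + 126984)*(-161207 + P(494, 280)) + 46996)*(G - 305929) = ((-38060 + 126984)*(-161207 - 65) + 46996)*(306337/49816 - 305929) = (88924*(-161272) + 46996)*(-15239852727/49816) = (-14340951328 + 46996)*(-15239852727/49816) = -14340904332*(-15239852727/49816) = 54638317497919078341/12454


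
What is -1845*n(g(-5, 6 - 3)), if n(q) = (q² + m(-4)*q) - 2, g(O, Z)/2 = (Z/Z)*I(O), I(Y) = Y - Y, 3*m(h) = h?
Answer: 3690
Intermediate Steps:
m(h) = h/3
I(Y) = 0
g(O, Z) = 0 (g(O, Z) = 2*((Z/Z)*0) = 2*(1*0) = 2*0 = 0)
n(q) = -2 + q² - 4*q/3 (n(q) = (q² + ((⅓)*(-4))*q) - 2 = (q² - 4*q/3) - 2 = -2 + q² - 4*q/3)
-1845*n(g(-5, 6 - 3)) = -1845*(-2 + 0² - 4/3*0) = -1845*(-2 + 0 + 0) = -1845*(-2) = 3690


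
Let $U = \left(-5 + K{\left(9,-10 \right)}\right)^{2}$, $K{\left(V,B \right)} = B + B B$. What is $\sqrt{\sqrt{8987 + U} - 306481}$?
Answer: $\sqrt{-306481 + 2 \sqrt{4053}} \approx 553.49 i$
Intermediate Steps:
$K{\left(V,B \right)} = B + B^{2}$
$U = 7225$ ($U = \left(-5 - 10 \left(1 - 10\right)\right)^{2} = \left(-5 - -90\right)^{2} = \left(-5 + 90\right)^{2} = 85^{2} = 7225$)
$\sqrt{\sqrt{8987 + U} - 306481} = \sqrt{\sqrt{8987 + 7225} - 306481} = \sqrt{\sqrt{16212} - 306481} = \sqrt{2 \sqrt{4053} - 306481} = \sqrt{-306481 + 2 \sqrt{4053}}$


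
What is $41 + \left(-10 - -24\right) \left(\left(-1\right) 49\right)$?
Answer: $-645$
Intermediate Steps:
$41 + \left(-10 - -24\right) \left(\left(-1\right) 49\right) = 41 + \left(-10 + 24\right) \left(-49\right) = 41 + 14 \left(-49\right) = 41 - 686 = -645$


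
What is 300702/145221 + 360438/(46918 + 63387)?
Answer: 2192617972/410733395 ≈ 5.3383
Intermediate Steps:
300702/145221 + 360438/(46918 + 63387) = 300702*(1/145221) + 360438/110305 = 100234/48407 + 360438*(1/110305) = 100234/48407 + 27726/8485 = 2192617972/410733395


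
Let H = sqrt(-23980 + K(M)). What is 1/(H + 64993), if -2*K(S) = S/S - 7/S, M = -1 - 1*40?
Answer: 2664713/173188675213 - 2*I*sqrt(10077841)/173188675213 ≈ 1.5386e-5 - 3.666e-8*I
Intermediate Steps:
M = -41 (M = -1 - 40 = -41)
K(S) = -1/2 + 7/(2*S) (K(S) = -(S/S - 7/S)/2 = -(1 - 7/S)/2 = -1/2 + 7/(2*S))
H = 2*I*sqrt(10077841)/41 (H = sqrt(-23980 + (1/2)*(7 - 1*(-41))/(-41)) = sqrt(-23980 + (1/2)*(-1/41)*(7 + 41)) = sqrt(-23980 + (1/2)*(-1/41)*48) = sqrt(-23980 - 24/41) = sqrt(-983204/41) = 2*I*sqrt(10077841)/41 ≈ 154.86*I)
1/(H + 64993) = 1/(2*I*sqrt(10077841)/41 + 64993) = 1/(64993 + 2*I*sqrt(10077841)/41)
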